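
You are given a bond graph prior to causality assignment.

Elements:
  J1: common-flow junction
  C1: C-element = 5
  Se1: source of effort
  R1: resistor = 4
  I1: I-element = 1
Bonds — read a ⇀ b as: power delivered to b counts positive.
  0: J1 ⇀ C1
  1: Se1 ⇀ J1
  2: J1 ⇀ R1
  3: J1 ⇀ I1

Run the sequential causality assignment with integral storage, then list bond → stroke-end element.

#0 →J1
#1 →J1
#2 →J1
#3 →I1

β1 stroke→J1  (source Se1 imposes e)
β0 stroke→J1  (prefer integral on C1)
β3 stroke→I1  (I1 outputs flow p/I1)
β2 stroke→J1  (J1: bond 3 brought flow, rest push out)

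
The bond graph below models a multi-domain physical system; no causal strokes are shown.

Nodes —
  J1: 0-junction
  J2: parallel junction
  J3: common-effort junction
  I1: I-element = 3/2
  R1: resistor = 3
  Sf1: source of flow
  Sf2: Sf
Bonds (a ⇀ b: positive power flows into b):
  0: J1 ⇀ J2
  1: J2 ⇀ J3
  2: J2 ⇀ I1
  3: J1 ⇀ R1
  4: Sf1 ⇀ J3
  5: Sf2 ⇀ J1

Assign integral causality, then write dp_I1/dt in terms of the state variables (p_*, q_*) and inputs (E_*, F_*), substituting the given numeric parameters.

bond 4 stroke at Sf1  (Sf1 fixes flow; stroke at Sf1)
bond 5 stroke at Sf2  (Sf2 fixes flow; stroke at Sf2)
bond 1 stroke at J3  (closing 0-jn rule on J3)
bond 2 stroke at I1  (I1 integral (f out))
bond 0 stroke at J2  (closing 0-jn rule on J2)
bond 3 stroke at J1  (J1 needs exactly one e-in)

dp_I1/dt = 3*F_Sf1 + 3*F_Sf2 - 2*p_I1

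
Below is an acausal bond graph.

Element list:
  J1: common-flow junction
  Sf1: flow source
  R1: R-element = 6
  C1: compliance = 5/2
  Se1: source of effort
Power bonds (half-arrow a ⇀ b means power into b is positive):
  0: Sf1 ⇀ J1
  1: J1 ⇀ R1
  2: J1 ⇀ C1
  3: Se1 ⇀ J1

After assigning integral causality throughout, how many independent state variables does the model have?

#0 stroke→Sf1  (Sf1: flow source, stroke at near end)
#3 stroke→J1  (Se1 (Se) sets effort on bond)
#1 stroke→J1  (common-f at J1 fixed by 0)
#2 stroke→J1  (1-jn J1 has f-setter on 0)

1  (C1 all integral)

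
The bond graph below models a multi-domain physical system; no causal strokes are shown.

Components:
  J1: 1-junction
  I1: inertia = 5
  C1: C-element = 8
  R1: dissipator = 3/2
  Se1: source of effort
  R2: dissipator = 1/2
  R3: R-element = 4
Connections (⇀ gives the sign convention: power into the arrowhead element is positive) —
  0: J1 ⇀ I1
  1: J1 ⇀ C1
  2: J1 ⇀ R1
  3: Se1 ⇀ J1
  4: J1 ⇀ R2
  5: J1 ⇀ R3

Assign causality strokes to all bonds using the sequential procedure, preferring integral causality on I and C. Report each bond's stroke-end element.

#3 →J1  (Se1 (Se) sets effort on bond)
#0 →I1  (I1 outputs flow p/I1)
#1 →J1  (common-f at J1 fixed by 0)
#2 →J1  (common-f at J1 fixed by 0)
#4 →J1  (J1: bond 0 brought flow, rest push out)
#5 →J1  (J1 flow already set via bond 0)

β0 stroke→I1
β1 stroke→J1
β2 stroke→J1
β3 stroke→J1
β4 stroke→J1
β5 stroke→J1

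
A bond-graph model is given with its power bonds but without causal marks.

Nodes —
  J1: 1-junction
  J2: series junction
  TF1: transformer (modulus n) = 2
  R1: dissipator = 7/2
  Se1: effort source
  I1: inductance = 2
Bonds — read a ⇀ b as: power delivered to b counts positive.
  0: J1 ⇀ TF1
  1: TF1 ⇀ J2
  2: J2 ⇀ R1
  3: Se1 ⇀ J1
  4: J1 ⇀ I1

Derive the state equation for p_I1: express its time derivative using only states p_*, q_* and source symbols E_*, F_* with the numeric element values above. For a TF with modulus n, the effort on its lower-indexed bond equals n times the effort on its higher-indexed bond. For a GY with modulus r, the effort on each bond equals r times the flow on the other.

dp_I1/dt = E_Se1 - 7*p_I1

b3 →J1  (Se1 fixes effort; stroke away)
b4 →I1  (I1: I, integral causality)
b0 →J1  (common-f at J1 fixed by 4)
b1 →TF1  (through TF1, causality passes straight; one stroke at TF1)
b2 →J2  (J2 flow already set via bond 1)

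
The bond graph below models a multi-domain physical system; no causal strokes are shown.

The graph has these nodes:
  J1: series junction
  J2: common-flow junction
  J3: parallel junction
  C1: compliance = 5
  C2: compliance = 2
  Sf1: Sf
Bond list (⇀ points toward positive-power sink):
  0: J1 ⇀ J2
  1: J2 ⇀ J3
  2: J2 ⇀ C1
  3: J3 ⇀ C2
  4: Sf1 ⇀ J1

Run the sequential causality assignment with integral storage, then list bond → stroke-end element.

bond 0 stroke→J1
bond 1 stroke→J2
bond 2 stroke→J2
bond 3 stroke→J3
bond 4 stroke→Sf1

#4 stroke→Sf1  (Sf1 fixes flow; stroke at Sf1)
#0 stroke→J1  (1-jn J1 has f-setter on 4)
#1 stroke→J2  (1-jn J2 has f-setter on 0)
#2 stroke→J2  (J2: bond 0 brought flow, rest push out)
#3 stroke→J3  (J3 needs exactly one e-in)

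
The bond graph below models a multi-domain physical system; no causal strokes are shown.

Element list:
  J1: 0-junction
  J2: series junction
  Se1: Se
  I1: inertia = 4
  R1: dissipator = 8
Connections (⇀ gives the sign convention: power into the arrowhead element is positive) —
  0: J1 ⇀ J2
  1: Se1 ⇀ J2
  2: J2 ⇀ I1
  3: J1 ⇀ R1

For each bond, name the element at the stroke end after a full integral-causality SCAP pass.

b1 |J2  (Se1 (Se) sets effort on bond)
b2 |I1  (I1 integral (f out))
b0 |J2  (1-jn J2 has f-setter on 2)
b3 |J1  (J1: last free bond brings effort in)

bond 0 |J2
bond 1 |J2
bond 2 |I1
bond 3 |J1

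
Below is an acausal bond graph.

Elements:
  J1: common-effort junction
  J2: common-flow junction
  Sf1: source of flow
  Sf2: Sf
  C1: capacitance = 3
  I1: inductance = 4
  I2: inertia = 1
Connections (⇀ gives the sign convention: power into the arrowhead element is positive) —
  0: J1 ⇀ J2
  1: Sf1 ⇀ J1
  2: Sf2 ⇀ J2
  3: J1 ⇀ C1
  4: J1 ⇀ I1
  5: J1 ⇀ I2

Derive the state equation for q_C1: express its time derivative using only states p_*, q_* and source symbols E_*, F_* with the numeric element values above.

β1 stroke→Sf1  (Sf1 fixes flow; stroke at Sf1)
β2 stroke→Sf2  (Sf2: flow source, stroke at near end)
β0 stroke→J2  (J2: bond 2 brought flow, rest push out)
β3 stroke→J1  (C1: C, integral causality)
β4 stroke→I1  (0-jn J1 has e-setter on 3)
β5 stroke→I2  (0-jn J1 has e-setter on 3)

dq_C1/dt = F_Sf1 - F_Sf2 - p_I1/4 - p_I2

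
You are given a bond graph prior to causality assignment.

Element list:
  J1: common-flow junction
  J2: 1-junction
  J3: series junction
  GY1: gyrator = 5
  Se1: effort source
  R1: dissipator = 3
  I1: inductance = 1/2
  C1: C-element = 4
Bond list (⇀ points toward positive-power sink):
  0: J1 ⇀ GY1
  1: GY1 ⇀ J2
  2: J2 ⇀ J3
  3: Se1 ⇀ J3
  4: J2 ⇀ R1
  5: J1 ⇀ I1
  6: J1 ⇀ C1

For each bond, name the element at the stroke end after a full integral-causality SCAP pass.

bond 0 stroke→J1
bond 1 stroke→J2
bond 2 stroke→J2
bond 3 stroke→J3
bond 4 stroke→R1
bond 5 stroke→I1
bond 6 stroke→J1

#3 stroke→J3  (Se1 (Se) sets effort on bond)
#2 stroke→J2  (only one flow-in slot at J3)
#5 stroke→I1  (I1 integral (f out))
#0 stroke→J1  (common-f at J1 fixed by 5)
#6 stroke→J1  (1-jn J1 has f-setter on 5)
#1 stroke→J2  (GY1 both-in/both-out from 0)
#4 stroke→R1  (J2 needs exactly one f-in)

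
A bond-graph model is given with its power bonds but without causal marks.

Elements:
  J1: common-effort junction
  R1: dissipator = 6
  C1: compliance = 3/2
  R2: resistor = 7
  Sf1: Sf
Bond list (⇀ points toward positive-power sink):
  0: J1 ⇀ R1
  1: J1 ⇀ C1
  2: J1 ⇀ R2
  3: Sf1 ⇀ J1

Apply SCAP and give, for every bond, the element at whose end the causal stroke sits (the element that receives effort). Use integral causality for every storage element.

b3 stroke→Sf1  (Sf1: flow source, stroke at near end)
b1 stroke→J1  (C1: C, integral causality)
b0 stroke→R1  (0-jn J1 has e-setter on 1)
b2 stroke→R2  (J1: bond 1 brought effort, rest push out)

bond 0 →R1
bond 1 →J1
bond 2 →R2
bond 3 →Sf1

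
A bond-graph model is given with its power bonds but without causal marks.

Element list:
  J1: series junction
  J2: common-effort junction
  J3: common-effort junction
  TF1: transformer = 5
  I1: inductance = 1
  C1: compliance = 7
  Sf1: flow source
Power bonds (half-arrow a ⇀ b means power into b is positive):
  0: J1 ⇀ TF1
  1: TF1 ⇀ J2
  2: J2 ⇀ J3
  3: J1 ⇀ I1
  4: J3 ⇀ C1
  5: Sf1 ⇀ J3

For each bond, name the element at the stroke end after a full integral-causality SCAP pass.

b5 |Sf1  (Sf1 (Sf) sets flow on bond)
b3 |I1  (prefer integral on I1)
b0 |J1  (1-jn J1 has f-setter on 3)
b1 |TF1  (through TF1, causality passes straight; one stroke at TF1)
b2 |J2  (only one effort-in slot at J2)
b4 |J3  (only one effort-in slot at J3)

bond 0 stroke→J1
bond 1 stroke→TF1
bond 2 stroke→J2
bond 3 stroke→I1
bond 4 stroke→J3
bond 5 stroke→Sf1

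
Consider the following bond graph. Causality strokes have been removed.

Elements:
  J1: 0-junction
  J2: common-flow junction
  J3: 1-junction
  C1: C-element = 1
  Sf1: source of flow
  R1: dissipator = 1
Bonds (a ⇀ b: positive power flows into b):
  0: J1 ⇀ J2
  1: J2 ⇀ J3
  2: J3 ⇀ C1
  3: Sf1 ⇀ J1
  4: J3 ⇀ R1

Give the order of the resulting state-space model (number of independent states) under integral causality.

1  (C1 all integral)

bond 3 stroke→Sf1  (Sf1 (Sf) sets flow on bond)
bond 0 stroke→J1  (closing 0-jn rule on J1)
bond 1 stroke→J2  (J2 flow already set via bond 0)
bond 2 stroke→J3  (common-f at J3 fixed by 1)
bond 4 stroke→J3  (J3 flow already set via bond 1)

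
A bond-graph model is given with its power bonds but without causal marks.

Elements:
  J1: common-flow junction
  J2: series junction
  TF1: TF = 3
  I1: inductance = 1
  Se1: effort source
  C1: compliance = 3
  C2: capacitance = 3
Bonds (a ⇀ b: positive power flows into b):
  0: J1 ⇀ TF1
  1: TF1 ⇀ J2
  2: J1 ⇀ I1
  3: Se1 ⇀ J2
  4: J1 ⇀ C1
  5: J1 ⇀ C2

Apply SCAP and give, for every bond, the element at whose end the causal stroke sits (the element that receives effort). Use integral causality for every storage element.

b3 →J2  (Se1: effort source, stroke at far end)
b1 →TF1  (only one flow-in slot at J2)
b0 →J1  (TF TF1: opposite of bond 1)
b2 →I1  (I1 integral (f out))
b4 →J1  (common-f at J1 fixed by 2)
b5 →J1  (J1: bond 2 brought flow, rest push out)

β0 stroke at J1
β1 stroke at TF1
β2 stroke at I1
β3 stroke at J2
β4 stroke at J1
β5 stroke at J1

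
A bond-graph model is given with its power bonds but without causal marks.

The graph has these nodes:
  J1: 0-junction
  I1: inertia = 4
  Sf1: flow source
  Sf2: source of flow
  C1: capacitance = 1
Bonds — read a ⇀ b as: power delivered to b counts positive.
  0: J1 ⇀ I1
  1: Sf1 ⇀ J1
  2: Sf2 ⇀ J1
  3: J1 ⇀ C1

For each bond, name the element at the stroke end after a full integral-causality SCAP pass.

#0 stroke at I1
#1 stroke at Sf1
#2 stroke at Sf2
#3 stroke at J1

β1 stroke→Sf1  (Sf1 (Sf) sets flow on bond)
β2 stroke→Sf2  (source Sf2 imposes f)
β0 stroke→I1  (I1 integral (f out))
β3 stroke→J1  (only one effort-in slot at J1)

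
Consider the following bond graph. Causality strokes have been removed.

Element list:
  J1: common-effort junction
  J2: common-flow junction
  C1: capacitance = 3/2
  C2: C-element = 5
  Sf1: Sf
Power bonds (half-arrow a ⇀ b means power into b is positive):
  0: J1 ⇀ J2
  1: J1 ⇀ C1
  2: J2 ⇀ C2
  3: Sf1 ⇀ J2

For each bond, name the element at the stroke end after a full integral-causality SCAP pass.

β3 →Sf1  (source Sf1 imposes f)
β0 →J2  (J2: bond 3 brought flow, rest push out)
β2 →J2  (J2: bond 3 brought flow, rest push out)
β1 →J1  (J1 needs exactly one e-in)

bond 0 stroke at J2
bond 1 stroke at J1
bond 2 stroke at J2
bond 3 stroke at Sf1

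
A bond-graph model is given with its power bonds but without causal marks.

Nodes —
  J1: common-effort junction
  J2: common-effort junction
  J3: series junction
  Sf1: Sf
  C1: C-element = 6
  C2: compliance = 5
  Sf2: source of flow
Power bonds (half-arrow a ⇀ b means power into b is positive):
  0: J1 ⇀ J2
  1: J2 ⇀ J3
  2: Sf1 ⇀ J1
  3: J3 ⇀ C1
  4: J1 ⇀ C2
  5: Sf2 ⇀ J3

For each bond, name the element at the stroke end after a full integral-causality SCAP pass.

bond 0 stroke at J2
bond 1 stroke at J3
bond 2 stroke at Sf1
bond 3 stroke at J3
bond 4 stroke at J1
bond 5 stroke at Sf2

bond 2 stroke→Sf1  (Sf1 fixes flow; stroke at Sf1)
bond 5 stroke→Sf2  (Sf2: flow source, stroke at near end)
bond 1 stroke→J3  (J3 flow already set via bond 5)
bond 3 stroke→J3  (common-f at J3 fixed by 5)
bond 0 stroke→J2  (closing 0-jn rule on J2)
bond 4 stroke→J1  (J1: last free bond brings effort in)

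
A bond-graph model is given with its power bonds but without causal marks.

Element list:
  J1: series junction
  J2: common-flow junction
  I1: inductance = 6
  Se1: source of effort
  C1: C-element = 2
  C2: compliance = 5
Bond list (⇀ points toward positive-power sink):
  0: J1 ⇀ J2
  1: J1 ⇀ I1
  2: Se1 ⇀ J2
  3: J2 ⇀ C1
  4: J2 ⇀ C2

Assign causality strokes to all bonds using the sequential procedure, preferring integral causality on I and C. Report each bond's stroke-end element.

bond 2 →J2  (Se1 fixes effort; stroke away)
bond 1 →I1  (prefer integral on I1)
bond 0 →J1  (J1 flow already set via bond 1)
bond 3 →J2  (common-f at J2 fixed by 0)
bond 4 →J2  (common-f at J2 fixed by 0)

bond 0 stroke at J1
bond 1 stroke at I1
bond 2 stroke at J2
bond 3 stroke at J2
bond 4 stroke at J2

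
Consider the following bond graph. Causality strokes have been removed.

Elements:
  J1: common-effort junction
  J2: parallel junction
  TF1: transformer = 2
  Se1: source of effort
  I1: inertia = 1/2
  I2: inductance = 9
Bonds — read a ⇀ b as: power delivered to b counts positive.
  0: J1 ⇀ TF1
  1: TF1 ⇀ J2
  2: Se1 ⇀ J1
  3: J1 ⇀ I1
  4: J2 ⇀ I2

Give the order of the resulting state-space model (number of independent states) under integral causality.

2  (I1, I2 all integral)

#2 |J1  (source Se1 imposes e)
#0 |TF1  (J1: bond 2 brought effort, rest push out)
#3 |I1  (J1: bond 2 brought effort, rest push out)
#1 |J2  (through TF1, causality passes straight; one stroke at TF1)
#4 |I2  (J2: bond 1 brought effort, rest push out)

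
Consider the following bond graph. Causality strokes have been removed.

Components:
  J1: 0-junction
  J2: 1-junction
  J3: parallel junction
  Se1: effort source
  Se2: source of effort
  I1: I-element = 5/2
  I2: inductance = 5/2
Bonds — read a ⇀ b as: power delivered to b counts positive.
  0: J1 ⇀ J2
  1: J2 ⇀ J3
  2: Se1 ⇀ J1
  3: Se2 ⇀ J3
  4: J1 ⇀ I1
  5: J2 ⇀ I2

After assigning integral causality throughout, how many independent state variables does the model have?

#2 stroke→J1  (Se1: effort source, stroke at far end)
#3 stroke→J3  (source Se2 imposes e)
#0 stroke→J2  (common-e at J1 fixed by 2)
#4 stroke→I1  (J1: bond 2 brought effort, rest push out)
#1 stroke→J2  (J3 effort already set via bond 3)
#5 stroke→I2  (only one flow-in slot at J2)

2  (I1, I2 all integral)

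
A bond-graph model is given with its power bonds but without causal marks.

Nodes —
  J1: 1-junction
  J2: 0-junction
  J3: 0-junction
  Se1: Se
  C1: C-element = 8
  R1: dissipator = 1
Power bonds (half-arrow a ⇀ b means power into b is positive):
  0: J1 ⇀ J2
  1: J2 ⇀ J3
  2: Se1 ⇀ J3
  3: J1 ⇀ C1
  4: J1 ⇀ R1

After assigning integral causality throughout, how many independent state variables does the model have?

1  (C1 all integral)

#2 stroke at J3  (source Se1 imposes e)
#1 stroke at J2  (J3 effort already set via bond 2)
#0 stroke at J1  (common-e at J2 fixed by 1)
#3 stroke at J1  (C1 outputs effort q/C1)
#4 stroke at R1  (closing 1-jn rule on J1)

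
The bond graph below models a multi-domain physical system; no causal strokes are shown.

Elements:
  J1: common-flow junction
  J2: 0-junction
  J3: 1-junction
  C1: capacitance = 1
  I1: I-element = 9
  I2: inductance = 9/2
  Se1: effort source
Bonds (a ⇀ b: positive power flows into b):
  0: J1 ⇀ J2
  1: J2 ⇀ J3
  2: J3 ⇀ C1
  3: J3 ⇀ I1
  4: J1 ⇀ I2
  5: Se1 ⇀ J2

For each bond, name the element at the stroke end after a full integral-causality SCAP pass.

bond 0 stroke→J1
bond 1 stroke→J3
bond 2 stroke→J3
bond 3 stroke→I1
bond 4 stroke→I2
bond 5 stroke→J2

b5 stroke→J2  (source Se1 imposes e)
b0 stroke→J1  (J2: bond 5 brought effort, rest push out)
b1 stroke→J3  (J2: bond 5 brought effort, rest push out)
b4 stroke→I2  (closing 1-jn rule on J1)
b2 stroke→J3  (C1: C, integral causality)
b3 stroke→I1  (J3: last free bond brings flow in)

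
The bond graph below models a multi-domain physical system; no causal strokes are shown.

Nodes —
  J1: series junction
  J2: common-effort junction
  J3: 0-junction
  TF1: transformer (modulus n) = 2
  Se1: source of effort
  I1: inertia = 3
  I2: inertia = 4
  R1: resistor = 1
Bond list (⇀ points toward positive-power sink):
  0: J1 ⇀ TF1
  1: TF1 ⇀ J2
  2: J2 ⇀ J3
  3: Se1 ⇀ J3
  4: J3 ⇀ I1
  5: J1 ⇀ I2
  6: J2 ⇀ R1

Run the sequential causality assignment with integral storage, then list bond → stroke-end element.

b0 stroke→J1
b1 stroke→TF1
b2 stroke→J2
b3 stroke→J3
b4 stroke→I1
b5 stroke→I2
b6 stroke→R1

β3 stroke→J3  (Se1 fixes effort; stroke away)
β2 stroke→J2  (J3 effort already set via bond 3)
β4 stroke→I1  (0-jn J3 has e-setter on 3)
β1 stroke→TF1  (common-e at J2 fixed by 2)
β6 stroke→R1  (0-jn J2 has e-setter on 2)
β0 stroke→J1  (TF1 one-in-one-out from 1)
β5 stroke→I2  (closing 1-jn rule on J1)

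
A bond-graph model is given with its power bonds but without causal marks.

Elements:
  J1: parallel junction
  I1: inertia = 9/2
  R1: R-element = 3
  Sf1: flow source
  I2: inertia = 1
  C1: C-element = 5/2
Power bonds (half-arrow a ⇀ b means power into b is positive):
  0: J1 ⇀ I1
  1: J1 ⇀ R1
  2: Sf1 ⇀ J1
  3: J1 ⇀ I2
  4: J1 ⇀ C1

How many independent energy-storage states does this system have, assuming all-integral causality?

bond 2 stroke→Sf1  (source Sf1 imposes f)
bond 0 stroke→I1  (I1 outputs flow p/I1)
bond 3 stroke→I2  (I2 integral (f out))
bond 4 stroke→J1  (prefer integral on C1)
bond 1 stroke→R1  (J1 effort already set via bond 4)

3  (C1, I1, I2 all integral)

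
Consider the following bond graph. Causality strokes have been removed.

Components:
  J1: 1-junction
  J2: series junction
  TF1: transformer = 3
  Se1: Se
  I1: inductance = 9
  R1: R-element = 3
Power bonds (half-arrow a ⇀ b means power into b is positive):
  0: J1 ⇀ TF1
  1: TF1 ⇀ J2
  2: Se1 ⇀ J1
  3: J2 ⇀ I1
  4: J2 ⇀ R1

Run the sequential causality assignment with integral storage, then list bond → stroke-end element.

#0 stroke→TF1
#1 stroke→J2
#2 stroke→J1
#3 stroke→I1
#4 stroke→J2

b2 stroke at J1  (Se1 (Se) sets effort on bond)
b0 stroke at TF1  (J1: last free bond brings flow in)
b1 stroke at J2  (through TF1, causality passes straight; one stroke at TF1)
b3 stroke at I1  (prefer integral on I1)
b4 stroke at J2  (J2 flow already set via bond 3)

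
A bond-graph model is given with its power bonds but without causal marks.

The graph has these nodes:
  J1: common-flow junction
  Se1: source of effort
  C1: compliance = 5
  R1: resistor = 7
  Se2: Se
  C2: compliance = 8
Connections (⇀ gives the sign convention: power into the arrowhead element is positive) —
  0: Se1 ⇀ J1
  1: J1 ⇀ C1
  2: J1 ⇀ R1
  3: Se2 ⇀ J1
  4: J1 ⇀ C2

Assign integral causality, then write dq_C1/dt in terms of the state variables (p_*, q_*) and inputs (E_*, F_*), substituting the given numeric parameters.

dq_C1/dt = E_Se1/7 + E_Se2/7 - q_C1/35 - q_C2/56

β0 stroke at J1  (Se1 fixes effort; stroke away)
β3 stroke at J1  (Se2: effort source, stroke at far end)
β1 stroke at J1  (C1 integral (e out))
β4 stroke at J1  (C2: C, integral causality)
β2 stroke at R1  (only one flow-in slot at J1)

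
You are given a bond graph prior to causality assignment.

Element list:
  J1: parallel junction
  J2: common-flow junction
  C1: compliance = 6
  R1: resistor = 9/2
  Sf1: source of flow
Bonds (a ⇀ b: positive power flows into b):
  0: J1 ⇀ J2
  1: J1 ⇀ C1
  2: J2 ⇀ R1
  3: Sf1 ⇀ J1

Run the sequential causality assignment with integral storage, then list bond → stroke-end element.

#0 |J2
#1 |J1
#2 |R1
#3 |Sf1

#3 stroke→Sf1  (source Sf1 imposes f)
#1 stroke→J1  (C1: C, integral causality)
#0 stroke→J2  (J1: bond 1 brought effort, rest push out)
#2 stroke→R1  (J2: last free bond brings flow in)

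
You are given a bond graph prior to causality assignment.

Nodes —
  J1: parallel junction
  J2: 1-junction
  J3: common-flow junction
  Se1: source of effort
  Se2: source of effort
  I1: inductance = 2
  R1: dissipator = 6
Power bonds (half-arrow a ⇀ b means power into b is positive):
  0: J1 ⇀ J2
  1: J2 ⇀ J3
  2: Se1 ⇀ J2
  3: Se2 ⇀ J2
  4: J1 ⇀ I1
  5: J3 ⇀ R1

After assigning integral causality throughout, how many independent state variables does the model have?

b2 →J2  (Se1 fixes effort; stroke away)
b3 →J2  (Se2 (Se) sets effort on bond)
b4 →I1  (I1 integral (f out))
b0 →J1  (closing 0-jn rule on J1)
b1 →J2  (common-f at J2 fixed by 0)
b5 →J3  (common-f at J3 fixed by 1)

1  (I1 all integral)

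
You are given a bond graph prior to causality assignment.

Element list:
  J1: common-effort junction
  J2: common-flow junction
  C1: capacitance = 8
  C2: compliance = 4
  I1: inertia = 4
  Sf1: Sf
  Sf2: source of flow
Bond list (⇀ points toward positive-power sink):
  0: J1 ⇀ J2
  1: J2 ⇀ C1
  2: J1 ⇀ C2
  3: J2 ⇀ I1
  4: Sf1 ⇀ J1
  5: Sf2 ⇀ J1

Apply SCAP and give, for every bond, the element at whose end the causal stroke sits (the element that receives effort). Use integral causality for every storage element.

b4 →Sf1  (Sf1 fixes flow; stroke at Sf1)
b5 →Sf2  (source Sf2 imposes f)
b1 →J2  (prefer integral on C1)
b2 →J1  (C2: C, integral causality)
b0 →J2  (J1: bond 2 brought effort, rest push out)
b3 →I1  (J2: last free bond brings flow in)

b0 stroke at J2
b1 stroke at J2
b2 stroke at J1
b3 stroke at I1
b4 stroke at Sf1
b5 stroke at Sf2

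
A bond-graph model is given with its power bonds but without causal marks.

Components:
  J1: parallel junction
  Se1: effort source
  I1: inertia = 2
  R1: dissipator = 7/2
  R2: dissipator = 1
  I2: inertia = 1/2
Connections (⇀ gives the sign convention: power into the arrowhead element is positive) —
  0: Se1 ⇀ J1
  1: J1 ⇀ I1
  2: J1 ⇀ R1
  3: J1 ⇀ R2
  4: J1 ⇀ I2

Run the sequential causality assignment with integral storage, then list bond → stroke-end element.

b0 stroke at J1
b1 stroke at I1
b2 stroke at R1
b3 stroke at R2
b4 stroke at I2

#0 →J1  (Se1 fixes effort; stroke away)
#1 →I1  (J1: bond 0 brought effort, rest push out)
#2 →R1  (J1 effort already set via bond 0)
#3 →R2  (J1: bond 0 brought effort, rest push out)
#4 →I2  (common-e at J1 fixed by 0)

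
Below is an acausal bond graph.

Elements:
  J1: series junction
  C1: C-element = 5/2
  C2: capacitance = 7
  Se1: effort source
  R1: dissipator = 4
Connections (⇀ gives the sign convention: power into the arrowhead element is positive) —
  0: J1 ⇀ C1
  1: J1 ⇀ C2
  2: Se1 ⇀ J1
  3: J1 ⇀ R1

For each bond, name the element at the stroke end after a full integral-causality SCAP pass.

bond 0 |J1
bond 1 |J1
bond 2 |J1
bond 3 |R1

b2 |J1  (source Se1 imposes e)
b0 |J1  (C1 integral (e out))
b1 |J1  (prefer integral on C2)
b3 |R1  (J1 needs exactly one f-in)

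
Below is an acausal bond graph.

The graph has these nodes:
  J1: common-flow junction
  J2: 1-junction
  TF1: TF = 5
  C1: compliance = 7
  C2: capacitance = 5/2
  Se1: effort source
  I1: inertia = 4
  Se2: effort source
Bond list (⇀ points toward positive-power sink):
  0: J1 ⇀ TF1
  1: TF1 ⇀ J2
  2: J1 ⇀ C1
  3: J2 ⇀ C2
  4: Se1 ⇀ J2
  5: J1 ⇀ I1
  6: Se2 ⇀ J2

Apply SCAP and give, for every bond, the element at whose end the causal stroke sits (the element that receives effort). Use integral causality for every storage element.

#4 |J2  (Se1: effort source, stroke at far end)
#6 |J2  (Se2: effort source, stroke at far end)
#2 |J1  (C1 integral (e out))
#3 |J2  (prefer integral on C2)
#1 |TF1  (J2: last free bond brings flow in)
#0 |J1  (TF1: transformer flips bond 1)
#5 |I1  (J1 needs exactly one f-in)

β0 →J1
β1 →TF1
β2 →J1
β3 →J2
β4 →J2
β5 →I1
β6 →J2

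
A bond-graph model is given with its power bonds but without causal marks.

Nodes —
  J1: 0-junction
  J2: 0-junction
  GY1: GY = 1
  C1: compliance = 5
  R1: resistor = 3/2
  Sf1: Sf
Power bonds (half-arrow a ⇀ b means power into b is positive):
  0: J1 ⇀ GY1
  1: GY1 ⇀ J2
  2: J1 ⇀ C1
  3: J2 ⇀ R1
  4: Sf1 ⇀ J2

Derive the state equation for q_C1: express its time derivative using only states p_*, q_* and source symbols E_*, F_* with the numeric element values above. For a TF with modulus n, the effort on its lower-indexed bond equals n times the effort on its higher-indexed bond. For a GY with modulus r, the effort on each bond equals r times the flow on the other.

dq_C1/dt = -3*F_Sf1/2 - 3*q_C1/10

#4 →Sf1  (Sf1: flow source, stroke at near end)
#2 →J1  (C1: C, integral causality)
#0 →GY1  (J1 effort already set via bond 2)
#1 →GY1  (GY1 both-in/both-out from 0)
#3 →J2  (closing 0-jn rule on J2)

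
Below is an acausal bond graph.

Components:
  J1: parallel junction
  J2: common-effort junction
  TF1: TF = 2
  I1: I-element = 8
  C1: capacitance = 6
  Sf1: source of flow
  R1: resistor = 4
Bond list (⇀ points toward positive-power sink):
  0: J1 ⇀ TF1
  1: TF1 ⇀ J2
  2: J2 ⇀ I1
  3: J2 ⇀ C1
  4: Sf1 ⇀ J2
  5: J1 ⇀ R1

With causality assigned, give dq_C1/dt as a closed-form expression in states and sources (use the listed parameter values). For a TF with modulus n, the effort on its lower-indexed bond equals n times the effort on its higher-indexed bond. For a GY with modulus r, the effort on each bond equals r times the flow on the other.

b4 |Sf1  (Sf1: flow source, stroke at near end)
b2 |I1  (prefer integral on I1)
b3 |J2  (C1: C, integral causality)
b1 |TF1  (common-e at J2 fixed by 3)
b0 |J1  (TF1 one-in-one-out from 1)
b5 |R1  (common-e at J1 fixed by 0)

dq_C1/dt = F_Sf1 - p_I1/8 - q_C1/6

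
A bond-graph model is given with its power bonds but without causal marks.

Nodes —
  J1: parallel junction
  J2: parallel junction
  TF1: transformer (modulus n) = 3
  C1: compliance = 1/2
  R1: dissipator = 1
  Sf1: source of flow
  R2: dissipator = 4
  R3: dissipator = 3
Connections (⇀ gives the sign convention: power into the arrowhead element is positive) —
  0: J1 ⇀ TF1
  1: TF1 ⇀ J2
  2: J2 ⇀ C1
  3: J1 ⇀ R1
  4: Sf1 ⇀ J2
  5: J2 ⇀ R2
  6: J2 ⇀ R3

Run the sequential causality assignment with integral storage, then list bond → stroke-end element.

#4 →Sf1  (Sf1: flow source, stroke at near end)
#2 →J2  (C1: C, integral causality)
#1 →TF1  (J2 effort already set via bond 2)
#5 →R2  (common-e at J2 fixed by 2)
#6 →R3  (J2 effort already set via bond 2)
#0 →J1  (TF TF1: opposite of bond 1)
#3 →R1  (common-e at J1 fixed by 0)

bond 0 →J1
bond 1 →TF1
bond 2 →J2
bond 3 →R1
bond 4 →Sf1
bond 5 →R2
bond 6 →R3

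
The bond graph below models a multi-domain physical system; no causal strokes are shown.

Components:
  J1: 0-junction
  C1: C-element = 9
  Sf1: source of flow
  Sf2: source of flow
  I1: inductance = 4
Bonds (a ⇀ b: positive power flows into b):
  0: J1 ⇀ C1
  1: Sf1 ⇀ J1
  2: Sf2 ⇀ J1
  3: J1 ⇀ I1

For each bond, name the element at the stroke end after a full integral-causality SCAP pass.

b0 →J1
b1 →Sf1
b2 →Sf2
b3 →I1

#1 stroke at Sf1  (Sf1 (Sf) sets flow on bond)
#2 stroke at Sf2  (Sf2 fixes flow; stroke at Sf2)
#0 stroke at J1  (prefer integral on C1)
#3 stroke at I1  (J1: bond 0 brought effort, rest push out)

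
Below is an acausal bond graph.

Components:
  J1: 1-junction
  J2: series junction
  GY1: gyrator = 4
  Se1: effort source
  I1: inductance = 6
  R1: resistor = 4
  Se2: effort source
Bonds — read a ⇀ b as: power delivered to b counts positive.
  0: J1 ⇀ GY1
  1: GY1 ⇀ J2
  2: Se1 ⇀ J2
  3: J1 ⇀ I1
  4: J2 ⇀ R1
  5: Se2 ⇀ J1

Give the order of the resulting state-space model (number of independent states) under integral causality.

b2 |J2  (Se1 fixes effort; stroke away)
b5 |J1  (Se2 (Se) sets effort on bond)
b3 |I1  (I1 integral (f out))
b0 |J1  (1-jn J1 has f-setter on 3)
b1 |J2  (through GY1, causality inverts; strokes same side of GY1)
b4 |R1  (J2: last free bond brings flow in)

1  (I1 all integral)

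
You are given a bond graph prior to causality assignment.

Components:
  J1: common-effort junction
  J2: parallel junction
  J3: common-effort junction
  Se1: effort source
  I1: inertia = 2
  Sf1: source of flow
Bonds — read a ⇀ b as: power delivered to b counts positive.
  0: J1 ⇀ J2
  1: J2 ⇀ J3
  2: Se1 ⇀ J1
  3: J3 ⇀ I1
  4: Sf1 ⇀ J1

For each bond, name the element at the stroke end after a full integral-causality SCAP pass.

#2 →J1  (Se1 fixes effort; stroke away)
#4 →Sf1  (Sf1 fixes flow; stroke at Sf1)
#0 →J2  (J1 effort already set via bond 2)
#1 →J3  (J2 effort already set via bond 0)
#3 →I1  (J3 effort already set via bond 1)

bond 0 →J2
bond 1 →J3
bond 2 →J1
bond 3 →I1
bond 4 →Sf1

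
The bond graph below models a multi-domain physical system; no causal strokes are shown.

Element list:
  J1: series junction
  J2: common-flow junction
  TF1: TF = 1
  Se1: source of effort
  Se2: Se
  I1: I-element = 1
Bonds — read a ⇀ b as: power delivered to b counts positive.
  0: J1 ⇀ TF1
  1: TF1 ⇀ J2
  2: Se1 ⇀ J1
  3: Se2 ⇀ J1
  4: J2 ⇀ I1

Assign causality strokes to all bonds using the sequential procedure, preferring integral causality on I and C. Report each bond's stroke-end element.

bond 2 stroke→J1  (Se1 (Se) sets effort on bond)
bond 3 stroke→J1  (Se2: effort source, stroke at far end)
bond 0 stroke→TF1  (closing 1-jn rule on J1)
bond 1 stroke→J2  (TF1: transformer flips bond 0)
bond 4 stroke→I1  (J2 needs exactly one f-in)

β0 |TF1
β1 |J2
β2 |J1
β3 |J1
β4 |I1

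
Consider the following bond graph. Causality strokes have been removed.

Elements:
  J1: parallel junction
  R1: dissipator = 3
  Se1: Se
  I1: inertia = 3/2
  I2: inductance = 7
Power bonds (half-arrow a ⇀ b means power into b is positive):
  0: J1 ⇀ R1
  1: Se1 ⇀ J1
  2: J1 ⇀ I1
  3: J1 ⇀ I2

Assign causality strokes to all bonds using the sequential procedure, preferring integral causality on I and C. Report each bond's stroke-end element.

β1 |J1  (Se1: effort source, stroke at far end)
β0 |R1  (0-jn J1 has e-setter on 1)
β2 |I1  (0-jn J1 has e-setter on 1)
β3 |I2  (common-e at J1 fixed by 1)

#0 stroke at R1
#1 stroke at J1
#2 stroke at I1
#3 stroke at I2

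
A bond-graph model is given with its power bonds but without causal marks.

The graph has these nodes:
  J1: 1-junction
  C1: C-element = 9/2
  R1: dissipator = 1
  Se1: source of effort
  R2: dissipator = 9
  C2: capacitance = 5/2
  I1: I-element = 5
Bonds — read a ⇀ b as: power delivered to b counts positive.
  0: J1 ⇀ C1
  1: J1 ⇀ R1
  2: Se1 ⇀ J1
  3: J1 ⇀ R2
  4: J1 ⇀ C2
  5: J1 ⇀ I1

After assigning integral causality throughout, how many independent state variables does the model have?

β2 stroke at J1  (Se1 fixes effort; stroke away)
β0 stroke at J1  (C1 outputs effort q/C1)
β4 stroke at J1  (C2 outputs effort q/C2)
β5 stroke at I1  (I1 integral (f out))
β1 stroke at J1  (J1: bond 5 brought flow, rest push out)
β3 stroke at J1  (common-f at J1 fixed by 5)

3  (C1, C2, I1 all integral)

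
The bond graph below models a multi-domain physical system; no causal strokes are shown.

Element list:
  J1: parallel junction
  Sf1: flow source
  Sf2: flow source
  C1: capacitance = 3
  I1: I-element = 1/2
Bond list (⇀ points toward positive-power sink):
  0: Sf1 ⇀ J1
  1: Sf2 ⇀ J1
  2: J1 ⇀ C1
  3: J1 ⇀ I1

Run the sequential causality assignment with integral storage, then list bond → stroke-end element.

b0 →Sf1  (Sf1: flow source, stroke at near end)
b1 →Sf2  (Sf2: flow source, stroke at near end)
b2 →J1  (C1 outputs effort q/C1)
b3 →I1  (J1: bond 2 brought effort, rest push out)

β0 stroke→Sf1
β1 stroke→Sf2
β2 stroke→J1
β3 stroke→I1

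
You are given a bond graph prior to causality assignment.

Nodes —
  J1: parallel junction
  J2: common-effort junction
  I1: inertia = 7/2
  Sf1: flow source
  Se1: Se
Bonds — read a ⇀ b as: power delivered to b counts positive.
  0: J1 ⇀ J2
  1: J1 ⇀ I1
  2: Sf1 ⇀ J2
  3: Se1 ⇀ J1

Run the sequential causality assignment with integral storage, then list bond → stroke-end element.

#2 |Sf1  (Sf1: flow source, stroke at near end)
#3 |J1  (Se1 fixes effort; stroke away)
#0 |J2  (0-jn J1 has e-setter on 3)
#1 |I1  (0-jn J1 has e-setter on 3)

#0 stroke at J2
#1 stroke at I1
#2 stroke at Sf1
#3 stroke at J1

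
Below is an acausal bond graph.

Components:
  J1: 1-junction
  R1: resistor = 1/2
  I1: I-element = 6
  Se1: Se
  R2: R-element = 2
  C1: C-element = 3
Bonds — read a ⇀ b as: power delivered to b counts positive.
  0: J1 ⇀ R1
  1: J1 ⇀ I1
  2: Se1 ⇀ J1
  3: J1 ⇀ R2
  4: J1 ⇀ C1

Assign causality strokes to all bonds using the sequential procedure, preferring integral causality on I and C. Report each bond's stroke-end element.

#2 |J1  (Se1 (Se) sets effort on bond)
#1 |I1  (I1: I, integral causality)
#0 |J1  (common-f at J1 fixed by 1)
#3 |J1  (1-jn J1 has f-setter on 1)
#4 |J1  (common-f at J1 fixed by 1)

#0 |J1
#1 |I1
#2 |J1
#3 |J1
#4 |J1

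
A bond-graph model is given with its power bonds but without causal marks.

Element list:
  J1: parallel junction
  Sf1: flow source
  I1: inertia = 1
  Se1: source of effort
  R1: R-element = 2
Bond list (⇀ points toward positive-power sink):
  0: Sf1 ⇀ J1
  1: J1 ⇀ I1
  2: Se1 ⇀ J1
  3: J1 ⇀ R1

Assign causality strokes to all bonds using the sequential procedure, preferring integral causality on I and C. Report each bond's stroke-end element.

β0 stroke→Sf1
β1 stroke→I1
β2 stroke→J1
β3 stroke→R1

#0 |Sf1  (Sf1 (Sf) sets flow on bond)
#2 |J1  (Se1: effort source, stroke at far end)
#1 |I1  (J1 effort already set via bond 2)
#3 |R1  (J1 effort already set via bond 2)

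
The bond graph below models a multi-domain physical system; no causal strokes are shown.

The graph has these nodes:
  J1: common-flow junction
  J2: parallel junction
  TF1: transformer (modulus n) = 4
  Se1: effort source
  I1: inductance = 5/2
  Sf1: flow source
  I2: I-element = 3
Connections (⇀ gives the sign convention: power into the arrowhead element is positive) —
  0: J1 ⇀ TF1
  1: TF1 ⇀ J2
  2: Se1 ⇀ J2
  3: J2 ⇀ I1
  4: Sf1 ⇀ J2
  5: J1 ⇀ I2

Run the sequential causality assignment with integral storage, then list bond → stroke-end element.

bond 2 stroke→J2  (Se1 fixes effort; stroke away)
bond 4 stroke→Sf1  (Sf1: flow source, stroke at near end)
bond 1 stroke→TF1  (common-e at J2 fixed by 2)
bond 3 stroke→I1  (J2: bond 2 brought effort, rest push out)
bond 0 stroke→J1  (through TF1, causality passes straight; one stroke at TF1)
bond 5 stroke→I2  (J1: last free bond brings flow in)

b0 |J1
b1 |TF1
b2 |J2
b3 |I1
b4 |Sf1
b5 |I2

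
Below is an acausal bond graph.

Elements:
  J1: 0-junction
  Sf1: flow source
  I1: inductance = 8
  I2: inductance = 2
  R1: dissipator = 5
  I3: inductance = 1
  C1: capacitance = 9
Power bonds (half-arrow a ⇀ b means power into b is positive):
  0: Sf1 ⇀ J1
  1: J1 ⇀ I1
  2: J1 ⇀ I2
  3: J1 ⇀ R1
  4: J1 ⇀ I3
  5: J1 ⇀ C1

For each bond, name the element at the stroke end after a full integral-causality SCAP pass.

bond 0 |Sf1  (Sf1 fixes flow; stroke at Sf1)
bond 1 |I1  (I1: I, integral causality)
bond 2 |I2  (prefer integral on I2)
bond 4 |I3  (I3 integral (f out))
bond 5 |J1  (prefer integral on C1)
bond 3 |R1  (J1 effort already set via bond 5)

b0 stroke→Sf1
b1 stroke→I1
b2 stroke→I2
b3 stroke→R1
b4 stroke→I3
b5 stroke→J1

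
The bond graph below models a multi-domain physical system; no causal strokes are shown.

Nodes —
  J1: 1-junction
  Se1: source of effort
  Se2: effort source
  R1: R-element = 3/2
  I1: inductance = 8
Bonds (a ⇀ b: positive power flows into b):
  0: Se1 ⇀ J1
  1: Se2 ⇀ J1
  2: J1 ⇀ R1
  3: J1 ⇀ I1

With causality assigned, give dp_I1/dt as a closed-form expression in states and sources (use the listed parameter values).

#0 |J1  (source Se1 imposes e)
#1 |J1  (Se2: effort source, stroke at far end)
#3 |I1  (I1 integral (f out))
#2 |J1  (1-jn J1 has f-setter on 3)

dp_I1/dt = E_Se1 + E_Se2 - 3*p_I1/16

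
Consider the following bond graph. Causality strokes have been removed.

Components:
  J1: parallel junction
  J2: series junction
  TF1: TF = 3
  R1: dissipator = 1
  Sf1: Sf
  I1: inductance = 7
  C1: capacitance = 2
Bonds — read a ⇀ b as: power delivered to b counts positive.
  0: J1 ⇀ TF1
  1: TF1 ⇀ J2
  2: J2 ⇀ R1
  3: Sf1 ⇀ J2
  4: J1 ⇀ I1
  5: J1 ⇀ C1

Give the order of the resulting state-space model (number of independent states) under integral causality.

#3 stroke→Sf1  (Sf1: flow source, stroke at near end)
#1 stroke→J2  (J2 flow already set via bond 3)
#2 stroke→J2  (common-f at J2 fixed by 3)
#0 stroke→TF1  (through TF1, causality passes straight; one stroke at TF1)
#4 stroke→I1  (I1 outputs flow p/I1)
#5 stroke→J1  (only one effort-in slot at J1)

2  (C1, I1 all integral)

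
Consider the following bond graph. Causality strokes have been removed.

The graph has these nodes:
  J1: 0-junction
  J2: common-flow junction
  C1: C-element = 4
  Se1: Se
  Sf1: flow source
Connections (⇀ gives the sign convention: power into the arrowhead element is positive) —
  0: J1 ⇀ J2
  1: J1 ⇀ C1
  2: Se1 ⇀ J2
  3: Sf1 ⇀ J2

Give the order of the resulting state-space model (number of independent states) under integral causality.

#2 |J2  (source Se1 imposes e)
#3 |Sf1  (Sf1 (Sf) sets flow on bond)
#0 |J2  (J2: bond 3 brought flow, rest push out)
#1 |J1  (J1: last free bond brings effort in)

1  (C1 all integral)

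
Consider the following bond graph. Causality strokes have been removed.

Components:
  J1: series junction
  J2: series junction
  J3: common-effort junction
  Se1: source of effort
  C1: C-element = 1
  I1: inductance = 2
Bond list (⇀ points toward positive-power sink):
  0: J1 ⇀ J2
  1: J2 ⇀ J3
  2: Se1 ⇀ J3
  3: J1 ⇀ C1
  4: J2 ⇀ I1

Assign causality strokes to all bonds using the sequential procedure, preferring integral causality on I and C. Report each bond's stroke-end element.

#2 stroke at J3  (source Se1 imposes e)
#1 stroke at J2  (0-jn J3 has e-setter on 2)
#3 stroke at J1  (prefer integral on C1)
#0 stroke at J2  (J1: last free bond brings flow in)
#4 stroke at I1  (closing 1-jn rule on J2)

bond 0 stroke→J2
bond 1 stroke→J2
bond 2 stroke→J3
bond 3 stroke→J1
bond 4 stroke→I1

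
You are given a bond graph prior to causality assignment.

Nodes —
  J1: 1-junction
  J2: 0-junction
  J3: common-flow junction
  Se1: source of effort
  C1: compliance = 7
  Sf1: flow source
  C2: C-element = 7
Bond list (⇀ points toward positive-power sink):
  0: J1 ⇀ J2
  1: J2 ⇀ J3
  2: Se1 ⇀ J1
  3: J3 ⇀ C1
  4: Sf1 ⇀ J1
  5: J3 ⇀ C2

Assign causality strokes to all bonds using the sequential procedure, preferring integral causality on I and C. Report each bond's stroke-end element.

β2 →J1  (source Se1 imposes e)
β4 →Sf1  (source Sf1 imposes f)
β0 →J1  (J1 flow already set via bond 4)
β1 →J2  (only one effort-in slot at J2)
β3 →J3  (1-jn J3 has f-setter on 1)
β5 →J3  (1-jn J3 has f-setter on 1)

#0 →J1
#1 →J2
#2 →J1
#3 →J3
#4 →Sf1
#5 →J3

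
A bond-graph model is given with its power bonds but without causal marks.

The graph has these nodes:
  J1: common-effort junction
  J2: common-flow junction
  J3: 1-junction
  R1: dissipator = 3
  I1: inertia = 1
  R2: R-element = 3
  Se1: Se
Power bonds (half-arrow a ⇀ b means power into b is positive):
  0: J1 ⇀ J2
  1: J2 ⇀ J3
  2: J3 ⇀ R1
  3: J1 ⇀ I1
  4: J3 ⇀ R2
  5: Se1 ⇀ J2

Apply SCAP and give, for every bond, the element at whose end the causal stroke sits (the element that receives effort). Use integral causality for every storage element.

bond 5 →J2  (source Se1 imposes e)
bond 3 →I1  (prefer integral on I1)
bond 0 →J1  (J1: last free bond brings effort in)
bond 1 →J2  (J2: bond 0 brought flow, rest push out)
bond 2 →J3  (J3: bond 1 brought flow, rest push out)
bond 4 →J3  (J3: bond 1 brought flow, rest push out)

b0 |J1
b1 |J2
b2 |J3
b3 |I1
b4 |J3
b5 |J2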